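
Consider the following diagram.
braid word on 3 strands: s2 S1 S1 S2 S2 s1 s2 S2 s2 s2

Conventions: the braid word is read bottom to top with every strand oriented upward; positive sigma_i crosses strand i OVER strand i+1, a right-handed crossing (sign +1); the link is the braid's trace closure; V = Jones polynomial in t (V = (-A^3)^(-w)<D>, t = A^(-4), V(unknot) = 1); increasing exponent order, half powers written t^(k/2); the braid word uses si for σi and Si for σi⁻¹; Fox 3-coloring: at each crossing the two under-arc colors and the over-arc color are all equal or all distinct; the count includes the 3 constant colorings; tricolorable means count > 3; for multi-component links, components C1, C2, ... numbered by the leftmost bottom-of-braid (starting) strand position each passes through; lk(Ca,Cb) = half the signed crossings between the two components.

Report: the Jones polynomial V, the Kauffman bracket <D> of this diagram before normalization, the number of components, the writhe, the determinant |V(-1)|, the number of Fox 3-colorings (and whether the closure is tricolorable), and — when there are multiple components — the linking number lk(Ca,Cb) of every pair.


V(t) = -t^-3 + 2t^-2 - 2t^-1 + 3 - 2t + 2t^2 - t^3
bracket: -A^-12 + 2A^-8 - 2A^-4 + 3 - 2A^4 + 2A^8 - A^12, w = 0
1 component, writhe 0, over 10 crossings
det 13, colorings 3 of 3^10 — not tricolorable
observation: w = 0 (over 10 crossings) is diagram-only; (-A^3)^(0) removes it from V


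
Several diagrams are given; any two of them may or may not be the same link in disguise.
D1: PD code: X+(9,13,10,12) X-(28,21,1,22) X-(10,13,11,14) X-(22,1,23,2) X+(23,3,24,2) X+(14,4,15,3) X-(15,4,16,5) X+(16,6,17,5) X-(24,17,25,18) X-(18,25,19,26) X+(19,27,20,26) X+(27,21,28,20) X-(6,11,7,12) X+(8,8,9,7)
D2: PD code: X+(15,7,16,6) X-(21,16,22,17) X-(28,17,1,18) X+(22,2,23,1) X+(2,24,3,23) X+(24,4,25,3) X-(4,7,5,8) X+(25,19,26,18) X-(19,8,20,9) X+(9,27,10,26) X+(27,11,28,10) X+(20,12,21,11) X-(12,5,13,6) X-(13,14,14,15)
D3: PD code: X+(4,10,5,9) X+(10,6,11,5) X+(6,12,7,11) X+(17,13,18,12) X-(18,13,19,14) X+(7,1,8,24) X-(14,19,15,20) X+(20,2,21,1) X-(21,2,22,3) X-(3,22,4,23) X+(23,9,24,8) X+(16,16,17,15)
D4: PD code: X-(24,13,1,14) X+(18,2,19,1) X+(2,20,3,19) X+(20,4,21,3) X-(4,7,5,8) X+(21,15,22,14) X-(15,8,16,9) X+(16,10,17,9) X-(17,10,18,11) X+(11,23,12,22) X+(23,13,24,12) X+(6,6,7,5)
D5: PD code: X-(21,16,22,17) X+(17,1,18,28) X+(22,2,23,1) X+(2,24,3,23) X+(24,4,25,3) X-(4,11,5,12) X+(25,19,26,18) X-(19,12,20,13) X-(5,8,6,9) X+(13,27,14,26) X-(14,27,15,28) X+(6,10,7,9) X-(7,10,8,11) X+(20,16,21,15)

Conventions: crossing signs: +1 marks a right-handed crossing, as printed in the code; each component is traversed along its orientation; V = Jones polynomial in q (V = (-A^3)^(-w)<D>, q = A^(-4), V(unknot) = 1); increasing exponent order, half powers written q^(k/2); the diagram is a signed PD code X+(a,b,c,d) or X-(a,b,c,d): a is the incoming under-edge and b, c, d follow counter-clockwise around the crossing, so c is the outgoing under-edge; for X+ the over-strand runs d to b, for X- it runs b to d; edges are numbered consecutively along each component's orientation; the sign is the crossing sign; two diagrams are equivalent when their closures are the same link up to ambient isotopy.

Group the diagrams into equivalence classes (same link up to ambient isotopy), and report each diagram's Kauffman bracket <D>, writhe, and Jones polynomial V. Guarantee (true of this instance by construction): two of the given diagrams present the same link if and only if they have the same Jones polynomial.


classes: {D1} | {D2, D3, D4, D5}
V(D1) = 1  [14 crossings, <D> = 1, w = 0]
D2 (bracket -A^-18 + A^-14 - A^-10 + 2A^-6 - A^-2 + A^2; 14 crossings at w = +2): V = q - q^2 + 2q^3 - q^4 + q^5 - q^6
V(D3) = q - q^2 + 2q^3 - q^4 + q^5 - q^6  [12 crossings, <D> = -A^-12 + A^-8 - A^-4 + 2 - A^4 + A^8, w = +4]
V(D4) = q - q^2 + 2q^3 - q^4 + q^5 - q^6  (w +4, c 12, <D> = -A^-12 + A^-8 - A^-4 + 2 - A^4 + A^8)
V(D5) = q - q^2 + 2q^3 - q^4 + q^5 - q^6  [14 crossings, <D> = -A^-18 + A^-14 - A^-10 + 2A^-6 - A^-2 + A^2, w = +2]
insight: 2 values of V(q) split the 5 diagrams


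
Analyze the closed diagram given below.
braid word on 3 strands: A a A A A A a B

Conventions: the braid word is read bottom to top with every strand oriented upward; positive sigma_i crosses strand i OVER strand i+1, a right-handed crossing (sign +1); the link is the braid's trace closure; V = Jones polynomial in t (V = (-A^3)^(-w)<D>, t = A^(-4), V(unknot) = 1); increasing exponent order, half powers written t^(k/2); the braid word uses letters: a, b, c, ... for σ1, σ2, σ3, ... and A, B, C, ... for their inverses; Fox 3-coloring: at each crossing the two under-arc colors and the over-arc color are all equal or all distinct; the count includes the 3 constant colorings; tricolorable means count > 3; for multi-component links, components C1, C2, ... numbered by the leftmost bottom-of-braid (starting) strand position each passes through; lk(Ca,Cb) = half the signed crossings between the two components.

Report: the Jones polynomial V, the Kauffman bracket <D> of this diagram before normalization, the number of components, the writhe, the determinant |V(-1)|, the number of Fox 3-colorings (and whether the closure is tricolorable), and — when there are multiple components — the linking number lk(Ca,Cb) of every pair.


V(t) = -t^-4 + t^-3 + t^-1
bracket: A^-8 + 1 - A^4, w = -4
1 component, writhe -4, over 8 crossings
det 3, colorings 9 of 3^8 — tricolorable
observation: |V(-1)| = 3: so tricolorable, since 3 divides 3


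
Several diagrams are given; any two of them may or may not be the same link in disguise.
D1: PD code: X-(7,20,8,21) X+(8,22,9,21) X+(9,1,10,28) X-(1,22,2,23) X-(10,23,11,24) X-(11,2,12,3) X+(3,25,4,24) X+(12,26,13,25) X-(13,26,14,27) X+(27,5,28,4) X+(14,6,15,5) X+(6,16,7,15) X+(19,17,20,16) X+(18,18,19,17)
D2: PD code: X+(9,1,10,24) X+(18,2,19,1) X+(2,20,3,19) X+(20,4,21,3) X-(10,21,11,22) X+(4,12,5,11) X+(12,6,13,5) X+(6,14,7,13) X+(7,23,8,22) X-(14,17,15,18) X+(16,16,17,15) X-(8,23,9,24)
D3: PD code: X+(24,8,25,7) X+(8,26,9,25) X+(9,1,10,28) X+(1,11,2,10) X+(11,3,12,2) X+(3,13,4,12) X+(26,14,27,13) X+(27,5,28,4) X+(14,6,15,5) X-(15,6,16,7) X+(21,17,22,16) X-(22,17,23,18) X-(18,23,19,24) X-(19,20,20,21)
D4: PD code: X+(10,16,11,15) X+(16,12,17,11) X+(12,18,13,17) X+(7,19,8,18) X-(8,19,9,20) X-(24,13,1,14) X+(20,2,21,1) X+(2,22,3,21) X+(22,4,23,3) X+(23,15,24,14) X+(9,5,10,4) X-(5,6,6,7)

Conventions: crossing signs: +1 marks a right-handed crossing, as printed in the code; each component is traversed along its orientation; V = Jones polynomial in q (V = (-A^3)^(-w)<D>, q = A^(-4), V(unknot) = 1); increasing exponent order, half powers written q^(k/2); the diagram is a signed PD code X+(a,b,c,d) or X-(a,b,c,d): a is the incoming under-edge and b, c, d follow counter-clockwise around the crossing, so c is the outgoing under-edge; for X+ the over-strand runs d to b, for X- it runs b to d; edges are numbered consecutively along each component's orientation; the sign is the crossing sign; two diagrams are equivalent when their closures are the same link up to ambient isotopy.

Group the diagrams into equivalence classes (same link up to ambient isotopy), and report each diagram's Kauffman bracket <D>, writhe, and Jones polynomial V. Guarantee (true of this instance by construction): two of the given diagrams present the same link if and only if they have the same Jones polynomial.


classes: {D1} | {D2, D4} | {D3}
V(D1) = 1  [14 crossings, <D> = A^12, w = +4]
V(D2) = q^2 + 2q^4 - 2q^5 + q^6 - 2q^7 + q^8  [12 crossings, <D> = A^-14 - 2A^-10 + A^-6 - 2A^-2 + 2A^2 + A^10, w = +6]
D3 (bracket -A^-22 + A^-18 - A^-14 + A^-10 - A^-6 + A^-2 + A^6; 14 crossings at w = +6): V = q^3 + q^5 - q^6 + q^7 - q^8 + q^9 - q^10
D4 (bracket A^-14 - 2A^-10 + A^-6 - 2A^-2 + 2A^2 + A^10; 12 crossings at w = +6): V = q^2 + 2q^4 - 2q^5 + q^6 - 2q^7 + q^8
insight: comparing 4 Jones polynomials yields 3 groups


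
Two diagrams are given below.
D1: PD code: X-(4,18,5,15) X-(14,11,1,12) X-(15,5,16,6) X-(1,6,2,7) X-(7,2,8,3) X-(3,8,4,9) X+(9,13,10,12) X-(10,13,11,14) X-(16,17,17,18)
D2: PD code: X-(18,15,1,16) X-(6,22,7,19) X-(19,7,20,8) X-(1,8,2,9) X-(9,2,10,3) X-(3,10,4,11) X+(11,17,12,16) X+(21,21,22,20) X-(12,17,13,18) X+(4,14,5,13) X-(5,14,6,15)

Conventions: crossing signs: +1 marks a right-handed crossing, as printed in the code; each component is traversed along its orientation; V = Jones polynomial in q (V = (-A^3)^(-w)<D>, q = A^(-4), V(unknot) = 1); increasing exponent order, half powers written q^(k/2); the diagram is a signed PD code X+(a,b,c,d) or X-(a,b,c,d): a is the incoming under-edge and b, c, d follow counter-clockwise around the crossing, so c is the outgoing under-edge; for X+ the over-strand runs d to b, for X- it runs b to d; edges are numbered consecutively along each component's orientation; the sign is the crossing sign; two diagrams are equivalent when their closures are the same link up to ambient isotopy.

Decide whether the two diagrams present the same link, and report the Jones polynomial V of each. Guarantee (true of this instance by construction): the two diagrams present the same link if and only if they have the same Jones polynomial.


equivalent: yes
D1 (bracket A^-15 + 2A^-7 - A^-3 + A - A^5; 9 crossings at w = -7): V = q^(-13/2) - q^(-11/2) + q^(-9/2) - 2q^(-7/2) - q^(-3/2)
V(D2) = q^(-13/2) - q^(-11/2) + q^(-9/2) - 2q^(-7/2) - q^(-3/2)  [11 crossings, <D> = A^-9 + 2A^-1 - A^3 + A^7 - A^11, w = -5]
observation: all 2 diagrams share one V(q), hence one class


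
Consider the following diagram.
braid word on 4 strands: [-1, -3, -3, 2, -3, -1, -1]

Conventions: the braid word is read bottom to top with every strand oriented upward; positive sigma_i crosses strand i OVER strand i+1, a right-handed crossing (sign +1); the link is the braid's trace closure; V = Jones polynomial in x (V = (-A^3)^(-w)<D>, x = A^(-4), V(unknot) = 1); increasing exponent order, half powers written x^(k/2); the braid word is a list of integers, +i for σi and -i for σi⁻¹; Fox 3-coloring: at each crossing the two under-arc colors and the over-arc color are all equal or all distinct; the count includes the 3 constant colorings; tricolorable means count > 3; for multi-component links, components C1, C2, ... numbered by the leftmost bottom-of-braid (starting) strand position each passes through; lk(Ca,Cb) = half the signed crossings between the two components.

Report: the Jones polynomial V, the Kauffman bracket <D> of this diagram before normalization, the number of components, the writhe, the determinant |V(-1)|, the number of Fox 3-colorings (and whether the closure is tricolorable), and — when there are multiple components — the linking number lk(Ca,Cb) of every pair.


Jones polynomial: V(x) = x^-8 - 2x^-7 + x^-6 - 2x^-5 + 2x^-4 + x^-2
<D> = -A^-7 - 2A + 2A^5 - A^9 + 2A^13 - A^17; writhe -5
components 1, writhe -5 (7 crossings)
3-colorings: 27 of 3^7, det 9 — tricolorable
note: |V(-1)| = 9: so tricolorable, since 3 divides 9


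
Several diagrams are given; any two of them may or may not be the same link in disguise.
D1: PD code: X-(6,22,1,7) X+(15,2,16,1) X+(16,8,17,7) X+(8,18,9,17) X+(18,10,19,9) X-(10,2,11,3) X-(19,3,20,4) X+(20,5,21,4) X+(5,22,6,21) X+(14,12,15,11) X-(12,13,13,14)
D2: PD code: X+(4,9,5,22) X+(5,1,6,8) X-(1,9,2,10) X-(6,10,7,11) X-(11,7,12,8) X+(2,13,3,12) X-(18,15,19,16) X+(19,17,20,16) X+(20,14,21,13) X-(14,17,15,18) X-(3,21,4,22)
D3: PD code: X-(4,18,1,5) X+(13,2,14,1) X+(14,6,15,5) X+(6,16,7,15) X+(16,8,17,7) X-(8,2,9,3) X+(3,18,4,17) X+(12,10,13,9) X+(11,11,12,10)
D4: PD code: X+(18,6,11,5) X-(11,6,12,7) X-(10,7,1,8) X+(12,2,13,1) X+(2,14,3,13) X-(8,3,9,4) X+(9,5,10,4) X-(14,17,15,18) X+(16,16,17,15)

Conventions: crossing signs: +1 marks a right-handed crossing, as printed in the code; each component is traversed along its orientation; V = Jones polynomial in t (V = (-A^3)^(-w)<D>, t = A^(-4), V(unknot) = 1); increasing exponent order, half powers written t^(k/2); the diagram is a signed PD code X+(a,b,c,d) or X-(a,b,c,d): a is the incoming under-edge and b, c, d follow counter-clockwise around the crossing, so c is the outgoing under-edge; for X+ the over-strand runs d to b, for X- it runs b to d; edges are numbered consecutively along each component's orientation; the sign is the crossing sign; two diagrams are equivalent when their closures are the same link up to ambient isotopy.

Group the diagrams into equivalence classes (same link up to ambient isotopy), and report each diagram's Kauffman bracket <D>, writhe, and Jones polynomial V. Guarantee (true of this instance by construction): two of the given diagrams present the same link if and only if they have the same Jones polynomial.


grouping into links: {D1, D3} | {D2} | {D4}
V(D1) = -t^(1/2) - t^(3/2) - t^(5/2) + t^(9/2)  (w +3, c 11, <D> = -A^-9 + A^-1 + A^3 + A^7)
V(D2) = -t^(-5/2) - t^(-1/2)  (w -1, c 11, <D> = A^-1 + A^7)
V(D3) = -t^(1/2) - t^(3/2) - t^(5/2) + t^(9/2)  (w +5, c 9, <D> = -A^-3 + A^5 + A^9 + A^13)
D4 (bracket A^-7 + A; 9 crossings at w = +1): V = -t^(1/2) - t^(5/2)
key observation: comparing 4 Jones polynomials yields 3 groups


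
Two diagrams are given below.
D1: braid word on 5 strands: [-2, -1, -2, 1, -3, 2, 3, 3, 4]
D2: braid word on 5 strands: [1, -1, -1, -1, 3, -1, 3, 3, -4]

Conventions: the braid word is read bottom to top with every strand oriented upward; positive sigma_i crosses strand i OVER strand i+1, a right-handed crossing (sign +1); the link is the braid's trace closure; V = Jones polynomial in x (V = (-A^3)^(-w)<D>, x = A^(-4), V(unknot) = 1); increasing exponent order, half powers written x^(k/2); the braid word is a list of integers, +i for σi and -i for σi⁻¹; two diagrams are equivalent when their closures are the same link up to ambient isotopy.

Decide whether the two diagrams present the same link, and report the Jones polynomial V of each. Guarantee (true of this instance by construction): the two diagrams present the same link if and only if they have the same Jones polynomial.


same link: no
V(D1) = -x^(1/2) - x^(5/2)  [9 crossings, <D> = A^-7 + A, w = +1]
V(D2) = x^(-7/2) - 2x^(-1/2) - 2x^(1/2) + x^(7/2)  [9 crossings, <D> = -A^-17 + 2A^-5 + 2A^-1 - A^11, w = -1]
insight: comparing 2 Jones polynomials yields 2 groups


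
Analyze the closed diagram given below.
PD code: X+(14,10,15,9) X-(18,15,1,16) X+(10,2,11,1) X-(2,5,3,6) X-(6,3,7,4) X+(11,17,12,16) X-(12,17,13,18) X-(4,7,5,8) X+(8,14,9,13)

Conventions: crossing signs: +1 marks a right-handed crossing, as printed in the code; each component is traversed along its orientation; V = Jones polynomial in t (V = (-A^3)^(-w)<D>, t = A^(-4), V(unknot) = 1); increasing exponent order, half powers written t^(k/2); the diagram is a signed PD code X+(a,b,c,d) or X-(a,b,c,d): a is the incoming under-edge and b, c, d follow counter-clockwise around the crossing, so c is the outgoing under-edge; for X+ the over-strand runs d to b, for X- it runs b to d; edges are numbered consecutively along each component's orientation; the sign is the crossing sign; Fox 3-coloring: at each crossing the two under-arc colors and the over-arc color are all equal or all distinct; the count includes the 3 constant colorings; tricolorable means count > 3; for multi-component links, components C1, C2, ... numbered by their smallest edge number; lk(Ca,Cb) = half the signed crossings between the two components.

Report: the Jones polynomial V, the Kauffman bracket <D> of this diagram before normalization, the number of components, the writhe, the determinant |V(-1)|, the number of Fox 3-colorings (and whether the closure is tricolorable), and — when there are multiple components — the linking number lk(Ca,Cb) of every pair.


Jones polynomial: V(t) = -t^-3 + t^-2 - t^-1 + 3 - t + t^2 - t^3
<D> = A^-15 - A^-11 + A^-7 - 3A^-3 + A - A^5 + A^9; writhe -1
components 1, writhe -1 (9 crossings)
3-colorings: 27 of 3^9, det 9 — tricolorable
note: V spans 6 powers of t: at least 6 crossings in any diagram


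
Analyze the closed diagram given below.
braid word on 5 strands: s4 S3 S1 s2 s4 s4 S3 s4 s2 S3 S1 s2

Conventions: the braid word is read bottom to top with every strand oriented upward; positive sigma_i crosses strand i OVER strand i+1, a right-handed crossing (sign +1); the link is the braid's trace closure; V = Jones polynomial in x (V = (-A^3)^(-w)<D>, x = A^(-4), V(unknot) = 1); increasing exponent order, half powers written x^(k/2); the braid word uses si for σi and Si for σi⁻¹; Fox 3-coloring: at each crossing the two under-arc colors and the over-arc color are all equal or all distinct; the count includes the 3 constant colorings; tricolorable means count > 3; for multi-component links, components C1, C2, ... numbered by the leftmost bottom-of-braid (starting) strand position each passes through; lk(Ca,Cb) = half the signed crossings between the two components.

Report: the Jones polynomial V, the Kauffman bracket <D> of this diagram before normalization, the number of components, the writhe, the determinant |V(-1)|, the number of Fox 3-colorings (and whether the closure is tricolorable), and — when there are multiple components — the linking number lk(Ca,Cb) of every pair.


Jones polynomial: V(x) = -x^-4 + 5x^-3 - 12x^-2 + 23x^-1 - 33 + 41x - 45x^2 + 42x^3 - 34x^4 + 24x^5 - 13x^6 + 5x^7 - x^8
<D> = -A^-26 + 5A^-22 - 13A^-18 + 24A^-14 - 34A^-10 + 42A^-6 - 45A^-2 + 41A^2 - 33A^6 + 23A^10 - 12A^14 + 5A^18 - A^22; writhe +2
components 1, writhe +2 (12 crossings)
3-colorings: 9 of 3^12, det 279 — tricolorable
note: det 279 = |V(-1)|; divisible by 3, so tricolorable


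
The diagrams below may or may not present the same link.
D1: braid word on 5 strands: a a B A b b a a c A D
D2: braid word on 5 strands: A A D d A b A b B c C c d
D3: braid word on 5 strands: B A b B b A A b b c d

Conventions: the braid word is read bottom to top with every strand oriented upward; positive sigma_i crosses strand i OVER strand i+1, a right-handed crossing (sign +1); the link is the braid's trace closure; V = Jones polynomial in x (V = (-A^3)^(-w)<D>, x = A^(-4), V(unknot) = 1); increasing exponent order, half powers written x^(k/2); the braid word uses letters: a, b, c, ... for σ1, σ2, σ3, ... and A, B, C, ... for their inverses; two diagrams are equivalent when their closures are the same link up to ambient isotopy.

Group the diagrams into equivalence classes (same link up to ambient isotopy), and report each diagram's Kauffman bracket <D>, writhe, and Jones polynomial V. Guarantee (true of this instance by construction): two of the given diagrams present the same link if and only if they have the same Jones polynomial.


grouping into links: {D1} | {D2} | {D3}
V(D1) = -x^(3/2) - x^(7/2) + x^(9/2) - x^(11/2)  (w +3, c 11, <D> = A^-13 - A^-9 + A^-5 + A^3)
V(D2) = -x^(-11/2) + x^(-9/2) - x^(-7/2) - x^(-3/2)  [13 crossings, <D> = A^3 + A^11 - A^15 + A^19, w = -1]
V(D3) = x^(-7/2) - 2x^(-5/2) + x^(-3/2) - 2x^(-1/2) + x^(1/2) - x^(3/2)  (w +1, c 11, <D> = A^-3 - A + 2A^5 - A^9 + 2A^13 - A^17)
key observation: 3 classes among 3 diagrams; unequal V(x) rules out equality


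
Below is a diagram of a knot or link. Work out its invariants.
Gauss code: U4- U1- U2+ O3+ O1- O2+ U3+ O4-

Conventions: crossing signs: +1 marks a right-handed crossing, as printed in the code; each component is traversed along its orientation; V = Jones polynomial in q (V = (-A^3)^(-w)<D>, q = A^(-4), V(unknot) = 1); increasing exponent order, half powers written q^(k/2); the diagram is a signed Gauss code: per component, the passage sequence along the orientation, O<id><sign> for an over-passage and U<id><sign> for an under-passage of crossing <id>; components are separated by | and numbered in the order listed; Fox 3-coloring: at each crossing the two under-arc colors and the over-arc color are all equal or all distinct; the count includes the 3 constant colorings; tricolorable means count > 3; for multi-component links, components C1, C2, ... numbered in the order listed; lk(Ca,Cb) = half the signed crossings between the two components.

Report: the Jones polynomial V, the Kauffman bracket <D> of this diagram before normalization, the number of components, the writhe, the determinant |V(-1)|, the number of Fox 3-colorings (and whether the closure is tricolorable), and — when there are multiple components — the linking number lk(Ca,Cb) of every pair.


V(q) = 1
bracket: 1, w = 0
1 component, writhe 0, over 4 crossings
det 1, colorings 3 of 3^4 — not tricolorable
observation: w = 0 shifts under R1 moves; the (-A^3)^(0) factor cancels that in V


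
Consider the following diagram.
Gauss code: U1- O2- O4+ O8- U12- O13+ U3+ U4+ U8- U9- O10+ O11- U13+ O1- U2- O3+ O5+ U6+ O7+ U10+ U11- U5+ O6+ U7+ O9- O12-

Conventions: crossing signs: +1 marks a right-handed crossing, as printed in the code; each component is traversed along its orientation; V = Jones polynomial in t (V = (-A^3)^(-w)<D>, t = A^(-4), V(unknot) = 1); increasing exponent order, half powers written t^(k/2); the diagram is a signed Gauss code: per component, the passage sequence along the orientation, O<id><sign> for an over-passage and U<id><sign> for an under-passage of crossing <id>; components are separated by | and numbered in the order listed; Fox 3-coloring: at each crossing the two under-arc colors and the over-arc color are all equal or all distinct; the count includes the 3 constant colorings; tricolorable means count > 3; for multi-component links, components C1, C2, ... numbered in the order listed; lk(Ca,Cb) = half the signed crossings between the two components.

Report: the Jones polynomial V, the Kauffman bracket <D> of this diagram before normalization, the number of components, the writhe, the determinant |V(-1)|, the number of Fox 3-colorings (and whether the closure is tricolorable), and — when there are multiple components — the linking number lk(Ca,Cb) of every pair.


V(t) = -t^-3 + t^-2 - t^-1 + 3 - t + t^2 - t^3
bracket: A^-9 - A^-5 + A^-1 - 3A^3 + A^7 - A^11 + A^15, w = +1
1 component, writhe +1, over 13 crossings
det 9, colorings 27 of 3^13 — tricolorable
observation: det 9 = |V(-1)|; divisible by 3, so tricolorable


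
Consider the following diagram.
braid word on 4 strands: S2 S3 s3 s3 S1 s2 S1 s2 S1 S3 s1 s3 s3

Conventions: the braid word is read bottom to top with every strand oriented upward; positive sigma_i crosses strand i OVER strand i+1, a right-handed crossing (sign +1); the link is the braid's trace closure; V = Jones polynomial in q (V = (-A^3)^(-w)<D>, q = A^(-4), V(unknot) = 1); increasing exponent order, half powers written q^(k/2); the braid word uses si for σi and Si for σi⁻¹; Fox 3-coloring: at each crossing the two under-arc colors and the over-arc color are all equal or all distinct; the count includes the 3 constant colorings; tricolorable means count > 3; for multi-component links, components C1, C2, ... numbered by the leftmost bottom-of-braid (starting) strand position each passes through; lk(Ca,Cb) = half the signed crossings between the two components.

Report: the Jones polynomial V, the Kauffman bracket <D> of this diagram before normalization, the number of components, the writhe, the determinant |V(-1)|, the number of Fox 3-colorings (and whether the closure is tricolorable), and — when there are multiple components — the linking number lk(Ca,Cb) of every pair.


V = q^-2 - q^-1 + 2 - 2q + q^2 - q^3 + q^4
<D> = -A^-13 + A^-9 - A^-5 + 2A^-1 - 2A^3 + A^7 - A^11 (w = +1)
1 component over 13 crossings, w = +1
9 Fox colorings among 3^13, |V(-1)| = 9: tricolorable
why: w = +1 (over 13 crossings) is diagram-only; (-A^3)^(-1) removes it from V


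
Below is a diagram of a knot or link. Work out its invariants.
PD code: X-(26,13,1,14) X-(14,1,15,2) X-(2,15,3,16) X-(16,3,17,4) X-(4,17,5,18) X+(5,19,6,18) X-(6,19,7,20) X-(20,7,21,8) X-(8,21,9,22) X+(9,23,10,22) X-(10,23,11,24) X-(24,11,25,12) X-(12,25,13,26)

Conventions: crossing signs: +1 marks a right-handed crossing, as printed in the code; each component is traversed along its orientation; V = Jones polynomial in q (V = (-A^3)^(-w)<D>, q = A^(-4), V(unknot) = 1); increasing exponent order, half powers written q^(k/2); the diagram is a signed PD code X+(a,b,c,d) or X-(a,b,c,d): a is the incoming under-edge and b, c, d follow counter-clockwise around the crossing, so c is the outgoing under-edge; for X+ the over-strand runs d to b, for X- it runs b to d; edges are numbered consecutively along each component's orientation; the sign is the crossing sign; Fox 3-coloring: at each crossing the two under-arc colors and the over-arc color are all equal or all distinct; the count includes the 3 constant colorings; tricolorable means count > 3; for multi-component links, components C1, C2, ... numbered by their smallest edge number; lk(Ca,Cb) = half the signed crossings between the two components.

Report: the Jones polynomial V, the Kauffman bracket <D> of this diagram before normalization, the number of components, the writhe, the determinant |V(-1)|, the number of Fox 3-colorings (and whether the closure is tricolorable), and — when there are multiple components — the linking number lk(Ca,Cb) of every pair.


V = -q^-13 + q^-12 - q^-11 + q^-10 - q^-9 + q^-8 - q^-7 + q^-6 + q^-4
<D> = -A^-11 - A^-3 + A - A^5 + A^9 - A^13 + A^17 - A^21 + A^25 (w = -9)
1 component over 13 crossings, w = -9
9 Fox colorings among 3^13, |V(-1)| = 9: tricolorable
why: V spans 9 powers of q: at least 9 crossings in any diagram


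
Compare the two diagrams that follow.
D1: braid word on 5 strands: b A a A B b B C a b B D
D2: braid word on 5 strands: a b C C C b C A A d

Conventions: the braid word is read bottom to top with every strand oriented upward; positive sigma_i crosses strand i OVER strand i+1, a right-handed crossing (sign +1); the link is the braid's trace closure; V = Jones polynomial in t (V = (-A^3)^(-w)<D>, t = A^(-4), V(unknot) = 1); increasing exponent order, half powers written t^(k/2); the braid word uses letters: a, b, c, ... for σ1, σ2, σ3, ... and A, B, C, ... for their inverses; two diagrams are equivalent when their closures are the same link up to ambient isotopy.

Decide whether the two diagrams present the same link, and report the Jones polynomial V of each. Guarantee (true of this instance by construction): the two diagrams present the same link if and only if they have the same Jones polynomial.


same link: no
V(D1) = 1  [12 crossings, <D> = A^-6, w = -2]
V(D2) = t^-5 - 2t^-4 + 2t^-3 - 2t^-2 + 2t^-1 - 1 + t  [10 crossings, <D> = A^-10 - A^-6 + 2A^-2 - 2A^2 + 2A^6 - 2A^10 + A^14, w = -2]
insight: 2 classes among 2 diagrams; unequal V(t) rules out equality


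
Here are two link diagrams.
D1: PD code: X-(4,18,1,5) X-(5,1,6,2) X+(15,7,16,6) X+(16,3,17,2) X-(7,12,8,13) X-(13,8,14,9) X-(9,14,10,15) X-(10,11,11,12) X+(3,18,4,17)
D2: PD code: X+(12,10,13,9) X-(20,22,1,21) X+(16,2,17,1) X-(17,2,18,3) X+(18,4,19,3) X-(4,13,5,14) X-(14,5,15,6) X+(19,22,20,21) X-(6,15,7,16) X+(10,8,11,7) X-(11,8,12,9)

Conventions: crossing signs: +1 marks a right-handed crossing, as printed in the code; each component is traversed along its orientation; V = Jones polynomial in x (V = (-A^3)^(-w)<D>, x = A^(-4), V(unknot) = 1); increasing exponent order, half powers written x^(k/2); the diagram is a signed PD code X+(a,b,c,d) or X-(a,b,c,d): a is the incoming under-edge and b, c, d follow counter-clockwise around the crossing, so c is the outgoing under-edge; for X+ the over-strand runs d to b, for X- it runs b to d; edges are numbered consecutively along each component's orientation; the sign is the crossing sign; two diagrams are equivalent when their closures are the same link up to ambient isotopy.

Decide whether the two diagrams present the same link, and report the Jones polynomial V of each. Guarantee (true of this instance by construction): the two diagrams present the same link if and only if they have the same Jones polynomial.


same link: yes
V(D1) = x^(-9/2) - x^(-5/2) - x^(-3/2) - x^(-1/2)  [9 crossings, <D> = A^-7 + A^-3 + A - A^9, w = -3]
D2 (bracket A^-1 + A^3 + A^7 - A^15; 11 crossings at w = -1): V = x^(-9/2) - x^(-5/2) - x^(-3/2) - x^(-1/2)
note: all 2 diagrams share one V(x), hence one class


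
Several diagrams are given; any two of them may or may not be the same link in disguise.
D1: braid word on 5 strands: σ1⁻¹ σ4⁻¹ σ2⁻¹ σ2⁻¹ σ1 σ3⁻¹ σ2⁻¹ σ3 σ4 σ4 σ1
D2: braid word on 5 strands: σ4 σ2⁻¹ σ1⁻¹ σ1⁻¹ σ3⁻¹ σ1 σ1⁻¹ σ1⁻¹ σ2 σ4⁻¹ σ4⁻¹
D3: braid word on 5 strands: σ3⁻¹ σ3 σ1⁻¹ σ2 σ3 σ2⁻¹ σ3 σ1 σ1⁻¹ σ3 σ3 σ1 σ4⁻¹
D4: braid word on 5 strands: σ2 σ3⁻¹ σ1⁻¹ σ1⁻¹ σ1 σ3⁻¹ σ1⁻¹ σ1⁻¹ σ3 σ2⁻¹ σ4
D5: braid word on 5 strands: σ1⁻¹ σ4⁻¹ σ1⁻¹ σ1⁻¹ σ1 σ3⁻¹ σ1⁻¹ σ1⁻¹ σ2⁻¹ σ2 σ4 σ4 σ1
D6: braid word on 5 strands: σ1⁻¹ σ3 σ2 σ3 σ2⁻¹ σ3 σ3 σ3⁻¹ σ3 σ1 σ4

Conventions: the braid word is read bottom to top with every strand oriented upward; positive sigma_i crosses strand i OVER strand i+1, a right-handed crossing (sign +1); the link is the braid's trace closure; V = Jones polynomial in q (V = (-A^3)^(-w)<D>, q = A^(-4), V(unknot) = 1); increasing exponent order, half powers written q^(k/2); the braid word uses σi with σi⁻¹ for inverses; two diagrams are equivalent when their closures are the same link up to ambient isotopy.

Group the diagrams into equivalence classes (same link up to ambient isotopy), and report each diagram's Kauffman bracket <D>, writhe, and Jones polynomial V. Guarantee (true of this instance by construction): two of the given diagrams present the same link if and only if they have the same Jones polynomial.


grouping into links: {D1} | {D2, D4, D5} | {D3, D6}
V(D1) = -q^(-5/2) - q^(-1/2)  (w -1, c 11, <D> = A^-1 + A^7)
V(D2) = q^(-9/2) - q^(-5/2) - q^(-3/2) - q^(-1/2)  [11 crossings, <D> = A^-13 + A^-9 + A^-5 - A^3, w = -5]
V(D3) = -q^(1/2) - q^(3/2) - q^(5/2) + q^(9/2)  (w +3, c 13, <D> = -A^-9 + A^-1 + A^3 + A^7)
V(D4) = q^(-9/2) - q^(-5/2) - q^(-3/2) - q^(-1/2)  [11 crossings, <D> = A^-7 + A^-3 + A - A^9, w = -3]
V(D5) = q^(-9/2) - q^(-5/2) - q^(-3/2) - q^(-1/2)  (w -3, c 13, <D> = A^-7 + A^-3 + A - A^9)
V(D6) = -q^(1/2) - q^(3/2) - q^(5/2) + q^(9/2)  [11 crossings, <D> = -A^-3 + A^5 + A^9 + A^13, w = +5]
why: V(q) takes 3 values over 6 diagrams, fixing the grouping


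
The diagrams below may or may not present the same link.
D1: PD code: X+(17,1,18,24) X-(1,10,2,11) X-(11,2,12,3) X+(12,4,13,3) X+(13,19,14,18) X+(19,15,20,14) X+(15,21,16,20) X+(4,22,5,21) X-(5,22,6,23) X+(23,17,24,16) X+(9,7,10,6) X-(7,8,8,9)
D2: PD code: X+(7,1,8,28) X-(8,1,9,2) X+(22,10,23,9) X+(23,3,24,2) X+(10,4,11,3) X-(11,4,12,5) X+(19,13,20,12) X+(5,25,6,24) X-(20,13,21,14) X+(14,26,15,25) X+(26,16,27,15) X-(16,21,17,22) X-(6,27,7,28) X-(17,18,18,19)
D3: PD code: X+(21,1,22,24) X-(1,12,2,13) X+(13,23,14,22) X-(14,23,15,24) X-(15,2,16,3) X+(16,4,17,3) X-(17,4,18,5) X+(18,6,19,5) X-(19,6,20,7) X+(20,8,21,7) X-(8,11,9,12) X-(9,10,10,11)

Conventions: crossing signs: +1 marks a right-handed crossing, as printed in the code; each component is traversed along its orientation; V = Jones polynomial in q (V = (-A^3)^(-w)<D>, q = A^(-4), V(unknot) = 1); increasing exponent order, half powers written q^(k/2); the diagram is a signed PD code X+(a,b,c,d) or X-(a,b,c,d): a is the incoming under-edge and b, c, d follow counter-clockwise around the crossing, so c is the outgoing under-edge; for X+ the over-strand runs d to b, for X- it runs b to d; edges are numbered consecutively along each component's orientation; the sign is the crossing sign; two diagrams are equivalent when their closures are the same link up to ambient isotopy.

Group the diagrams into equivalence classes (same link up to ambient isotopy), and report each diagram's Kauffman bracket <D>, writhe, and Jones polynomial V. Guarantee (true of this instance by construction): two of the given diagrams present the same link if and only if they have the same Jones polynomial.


grouping into links: {D1} | {D2} | {D3}
V(D1) = q^2 + q^4 - q^5 + q^6 - q^7  (w +4, c 12, <D> = -A^-16 + A^-12 - A^-8 + A^-4 + A^4)
D2 (bracket -A^-18 + A^-14 - A^-10 + 2A^-6 - A^-2 + A^2; 14 crossings at w = +2): V = q - q^2 + 2q^3 - q^4 + q^5 - q^6
V(D3) = 1  (w -2, c 12, <D> = A^-6)
key observation: V(q) takes 3 values over 3 diagrams, fixing the grouping


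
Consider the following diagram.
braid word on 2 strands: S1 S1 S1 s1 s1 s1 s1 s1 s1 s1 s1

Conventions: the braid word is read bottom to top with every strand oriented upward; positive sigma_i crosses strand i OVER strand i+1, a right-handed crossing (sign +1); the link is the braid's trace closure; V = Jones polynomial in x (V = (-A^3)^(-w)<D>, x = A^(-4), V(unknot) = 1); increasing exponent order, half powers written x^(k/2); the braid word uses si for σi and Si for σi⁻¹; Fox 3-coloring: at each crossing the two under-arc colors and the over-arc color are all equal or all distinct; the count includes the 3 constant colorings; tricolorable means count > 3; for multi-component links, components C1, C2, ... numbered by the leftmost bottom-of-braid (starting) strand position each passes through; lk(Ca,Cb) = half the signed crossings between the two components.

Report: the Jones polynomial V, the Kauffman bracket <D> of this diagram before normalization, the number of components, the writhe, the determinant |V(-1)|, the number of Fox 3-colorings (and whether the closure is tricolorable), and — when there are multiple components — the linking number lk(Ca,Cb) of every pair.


V = x^2 + x^4 - x^5 + x^6 - x^7
<D> = A^-13 - A^-9 + A^-5 - A^-1 - A^7 (w = +5)
1 component over 11 crossings, w = +5
3 Fox colorings among 3^11, |V(-1)| = 5: not tricolorable
why: V spans 5 powers of x: at least 5 crossings in any diagram


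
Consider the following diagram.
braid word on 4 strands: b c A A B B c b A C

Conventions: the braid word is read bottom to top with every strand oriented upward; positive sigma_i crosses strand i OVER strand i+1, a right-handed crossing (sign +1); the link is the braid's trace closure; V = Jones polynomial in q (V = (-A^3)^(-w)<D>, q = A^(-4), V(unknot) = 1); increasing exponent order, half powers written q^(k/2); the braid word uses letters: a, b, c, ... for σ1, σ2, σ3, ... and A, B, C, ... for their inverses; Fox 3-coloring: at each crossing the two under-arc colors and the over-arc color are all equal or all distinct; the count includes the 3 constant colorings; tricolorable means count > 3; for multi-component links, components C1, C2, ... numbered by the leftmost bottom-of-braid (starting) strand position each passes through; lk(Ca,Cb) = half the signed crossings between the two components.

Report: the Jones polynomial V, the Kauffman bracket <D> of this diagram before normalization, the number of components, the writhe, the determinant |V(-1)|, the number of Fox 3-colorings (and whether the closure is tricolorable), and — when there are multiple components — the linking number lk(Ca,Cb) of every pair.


V(q) = q^(-9/2) - q^(-7/2) + q^(-5/2) - 2q^(-3/2) + q^(-1/2) - 2q^(1/2) + q^(3/2) - q^(5/2)
bracket: -A^-16 + A^-12 - 2A^-8 + A^-4 - 2 + A^4 - A^8 + A^12, w = -2
2 components, writhe -2, over 10 crossings
lk(C1,C2) = +1
det 10, colorings 3 of 3^10 — not tricolorable
observation: det 10 = |V(-1)|; not divisible by 3, so not tricolorable


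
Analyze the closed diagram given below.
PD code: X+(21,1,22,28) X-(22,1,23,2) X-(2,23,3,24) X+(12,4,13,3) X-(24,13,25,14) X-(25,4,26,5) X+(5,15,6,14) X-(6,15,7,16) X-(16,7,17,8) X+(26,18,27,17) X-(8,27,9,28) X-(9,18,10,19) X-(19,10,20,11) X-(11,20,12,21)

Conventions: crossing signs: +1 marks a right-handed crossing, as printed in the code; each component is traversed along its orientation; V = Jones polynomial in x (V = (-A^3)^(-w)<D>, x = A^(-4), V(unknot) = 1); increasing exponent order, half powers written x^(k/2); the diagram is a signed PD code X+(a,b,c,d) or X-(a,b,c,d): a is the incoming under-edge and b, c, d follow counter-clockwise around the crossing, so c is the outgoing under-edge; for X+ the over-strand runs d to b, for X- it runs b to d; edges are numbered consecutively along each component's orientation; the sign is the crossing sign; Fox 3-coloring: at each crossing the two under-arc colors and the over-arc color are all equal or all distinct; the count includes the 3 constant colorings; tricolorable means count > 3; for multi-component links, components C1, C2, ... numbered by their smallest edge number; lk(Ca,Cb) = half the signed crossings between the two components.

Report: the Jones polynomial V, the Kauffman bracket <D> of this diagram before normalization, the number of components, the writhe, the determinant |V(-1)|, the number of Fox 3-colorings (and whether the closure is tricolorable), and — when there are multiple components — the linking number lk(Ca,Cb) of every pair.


Jones polynomial: V(x) = x^-8 - 2x^-7 + x^-6 - 2x^-5 + 2x^-4 + x^-2
<D> = A^-10 + 2A^-2 - 2A^2 + A^6 - 2A^10 + A^14; writhe -6
components 1, writhe -6 (14 crossings)
3-colorings: 27 of 3^14, det 9 — tricolorable
note: the span of V is 6, forcing >= 6 crossings in any diagram


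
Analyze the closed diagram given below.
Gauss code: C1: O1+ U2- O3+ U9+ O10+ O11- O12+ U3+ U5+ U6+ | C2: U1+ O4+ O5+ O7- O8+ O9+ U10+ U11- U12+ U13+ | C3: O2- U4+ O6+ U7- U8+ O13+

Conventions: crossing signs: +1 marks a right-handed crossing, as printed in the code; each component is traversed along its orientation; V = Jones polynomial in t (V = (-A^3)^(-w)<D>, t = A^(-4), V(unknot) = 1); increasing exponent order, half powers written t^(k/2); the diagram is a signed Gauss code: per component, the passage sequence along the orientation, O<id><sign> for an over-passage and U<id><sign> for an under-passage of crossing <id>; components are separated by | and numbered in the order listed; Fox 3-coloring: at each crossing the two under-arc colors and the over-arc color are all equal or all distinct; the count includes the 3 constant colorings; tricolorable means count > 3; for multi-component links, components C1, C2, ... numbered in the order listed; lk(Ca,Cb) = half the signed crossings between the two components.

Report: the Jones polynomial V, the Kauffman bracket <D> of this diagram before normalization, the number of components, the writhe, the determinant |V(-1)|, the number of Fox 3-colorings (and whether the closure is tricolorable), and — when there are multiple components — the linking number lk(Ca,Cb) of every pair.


V = t^2 + 2t^4 - t^5 + 2t^6 - t^7 + t^8
<D> = -A^-11 + A^-7 - 2A^-3 + A - 2A^5 - A^13 (w = +7)
3 components over 13 crossings, w = +7
lk(C1,C2): +2
lk(C1,C3) = 0
linking number lk(C2,C3) = +1
3 Fox colorings among 3^13, |V(-1)| = 8: not tricolorable
why: det 8 = |V(-1)|; not divisible by 3, so not tricolorable


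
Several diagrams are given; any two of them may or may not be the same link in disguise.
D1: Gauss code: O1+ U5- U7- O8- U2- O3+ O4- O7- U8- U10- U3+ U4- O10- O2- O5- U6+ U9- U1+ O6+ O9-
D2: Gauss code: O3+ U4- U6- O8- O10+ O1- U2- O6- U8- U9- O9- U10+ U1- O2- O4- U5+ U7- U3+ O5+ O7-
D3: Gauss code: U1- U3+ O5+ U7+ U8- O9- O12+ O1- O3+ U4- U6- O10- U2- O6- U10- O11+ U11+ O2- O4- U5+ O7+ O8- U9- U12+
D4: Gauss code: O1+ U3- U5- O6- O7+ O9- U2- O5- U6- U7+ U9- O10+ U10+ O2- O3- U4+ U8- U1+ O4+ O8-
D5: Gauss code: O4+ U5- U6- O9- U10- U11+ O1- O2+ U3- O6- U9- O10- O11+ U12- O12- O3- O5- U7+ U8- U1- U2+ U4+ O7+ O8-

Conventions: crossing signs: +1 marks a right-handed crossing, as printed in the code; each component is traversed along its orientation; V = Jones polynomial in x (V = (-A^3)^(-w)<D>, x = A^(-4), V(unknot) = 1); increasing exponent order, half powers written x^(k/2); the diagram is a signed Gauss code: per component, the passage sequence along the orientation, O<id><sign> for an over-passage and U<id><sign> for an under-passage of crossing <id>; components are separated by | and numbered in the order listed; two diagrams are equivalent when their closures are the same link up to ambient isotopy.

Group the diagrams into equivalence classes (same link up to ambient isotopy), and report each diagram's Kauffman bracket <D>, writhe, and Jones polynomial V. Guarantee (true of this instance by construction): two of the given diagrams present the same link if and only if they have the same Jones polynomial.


equivalence classes: {D1, D2, D3, D4, D5}
D1 (bracket A^-8 + 1 - A^4; 10 crossings at w = -4): V = -x^-4 + x^-3 + x^-1
V(D2) = -x^-4 + x^-3 + x^-1  (w -4, c 10, <D> = A^-8 + 1 - A^4)
V(D3) = -x^-4 + x^-3 + x^-1  (w -2, c 12, <D> = A^-2 + A^6 - A^10)
V(D4) = -x^-4 + x^-3 + x^-1  [10 crossings, <D> = A^-2 + A^6 - A^10, w = -2]
V(D5) = -x^-4 + x^-3 + x^-1  [12 crossings, <D> = A^-8 + 1 - A^4, w = -4]
observation: all 5 diagrams share one V(x), hence one class
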